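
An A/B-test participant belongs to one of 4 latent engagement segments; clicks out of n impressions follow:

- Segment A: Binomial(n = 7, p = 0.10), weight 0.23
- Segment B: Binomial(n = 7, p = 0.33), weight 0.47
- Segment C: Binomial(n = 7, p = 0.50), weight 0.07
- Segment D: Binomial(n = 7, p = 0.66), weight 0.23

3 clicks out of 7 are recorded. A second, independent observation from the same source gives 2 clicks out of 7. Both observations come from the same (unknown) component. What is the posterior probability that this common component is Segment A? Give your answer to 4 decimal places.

Apply Bayes' rule: the posterior for each component is proportional to its prior times its likelihood at x.
Since both observations come from the same component, the likelihood for component k is f_k(x₁)·f_k(x₂).
  f_A = [C(7,3)·0.10^3·0.90^4 = 35·0.001·0.6561 = 0.0229635] × [0.124003] = 0.00284754
  f_B = [C(7,3)·0.33^3·0.67^4 = 35·0.035937·0.201511 = 0.25346] × [0.30876] = 0.0782583
  f_C = [C(7,3)·0.50^3·0.50^4 = 35·0.125·0.0625 = 0.273438] × [0.164062] = 0.0448608
  f_D = [C(7,3)·0.66^3·0.34^4 = 35·0.287496·0.0133634 = 0.134467] × [0.0415625] = 0.00558878
Unnormalised posteriors:
  π_A·f_A = 0.23 × 0.00284754 = 0.000654934
  π_B·f_B = 0.47 × 0.0782583 = 0.0367814
  π_C·f_C = 0.07 × 0.0448608 = 0.00314026
  π_D·f_D = 0.23 × 0.00558878 = 0.00128542
Evidence: 0.000654934 + 0.0367814 + 0.00314026 + 0.00128542 = 0.041862
Responsibility of Segment A: 0.000654934 / 0.041862 ≈ 0.0156

0.0156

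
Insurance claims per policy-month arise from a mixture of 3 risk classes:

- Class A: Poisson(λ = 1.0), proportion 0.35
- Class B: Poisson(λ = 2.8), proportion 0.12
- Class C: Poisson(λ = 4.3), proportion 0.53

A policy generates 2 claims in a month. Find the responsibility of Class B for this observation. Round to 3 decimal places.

P(component k | x) = w_k·f_k(x) / marginal(x), where marginal(x) = Σ_j w_j·f_j(x).
Component likelihoods at x = 2 claims:
  p_A = e^(−1.0)·1.0^2/2! = 0.18394
  p_B = e^(−2.8)·2.8^2/2! = 0.238375
  p_C = e^(−4.3)·4.3^2/2! = 0.125441
Prior × likelihood for each component:
  w_A·p_A = 0.35 × 0.18394 = 0.0643789
  w_B·p_B = 0.12 × 0.238375 = 0.0286051
  w_C·p_C = 0.53 × 0.125441 = 0.0664839
Evidence: 0.0643789 + 0.0286051 + 0.0664839 = 0.159468
P(Class B | x) = 0.0286051 / 0.159468 ≈ 0.179

0.179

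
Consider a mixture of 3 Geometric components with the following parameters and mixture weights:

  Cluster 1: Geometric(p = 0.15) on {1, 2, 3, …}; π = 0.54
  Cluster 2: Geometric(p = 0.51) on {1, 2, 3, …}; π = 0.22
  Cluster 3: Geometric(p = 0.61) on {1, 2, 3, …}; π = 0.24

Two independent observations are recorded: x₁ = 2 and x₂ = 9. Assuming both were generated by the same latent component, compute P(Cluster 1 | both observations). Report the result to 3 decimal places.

P(component k | x) = w_k·f_k(x) / marginal(x), where marginal(x) = Σ_j w_j·f_j(x).
Since both observations come from the same component, the likelihood for component k is f_k(x₁)·f_k(x₂).
  f_1 = [0.1275] × [0.0408736] = 0.00521138
  f_2 = [0.2499] × [0.00169488] = 0.00042355
  f_3 = [0.2379] × [0.000326473] = 7.76678e-05
Unnormalised posteriors:
  w_1·f_1 = 0.54 × 0.00521138 = 0.00281415
  w_2·f_2 = 0.22 × 0.00042355 = 9.31811e-05
  w_3·f_3 = 0.24 × 7.76678e-05 = 1.86403e-05
Normaliser: 0.00281415 + 9.31811e-05 + 1.86403e-05 = 0.00292597
P(Cluster 1 | data) = 0.00281415 / 0.00292597 ≈ 0.962

0.962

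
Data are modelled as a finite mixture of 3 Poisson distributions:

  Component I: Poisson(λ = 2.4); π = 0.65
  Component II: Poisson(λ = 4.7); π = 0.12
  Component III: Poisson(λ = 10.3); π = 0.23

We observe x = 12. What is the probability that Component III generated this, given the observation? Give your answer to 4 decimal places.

0.9884

Posterior ∝ prior × likelihood, so P(k | x) ∝ π_k f_k(x); normalise over all components.
Component likelihoods at x = 12:
  f_I = 6.91658e-06
  f_II = 0.00220624
  f_III = 0.10011
Multiply by the mixture weights:
  π_I·f_I = 0.65 × 6.91658e-06 = 4.49577e-06
  π_II·f_II = 0.12 × 0.00220624 = 0.000264749
  π_III·f_III = 0.23 × 0.10011 = 0.0230253
Evidence: 4.49577e-06 + 0.000264749 + 0.0230253 = 0.0232945
P(Component III | x) = 0.0230253 / 0.0232945 ≈ 0.9884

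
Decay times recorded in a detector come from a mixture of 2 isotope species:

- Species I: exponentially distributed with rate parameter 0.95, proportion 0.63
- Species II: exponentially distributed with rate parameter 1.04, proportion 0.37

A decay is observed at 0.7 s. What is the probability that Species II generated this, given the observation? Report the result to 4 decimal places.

0.3764

By Bayes' theorem, P(k | x) = P(Z=k) f_k(x) / Σ_j P(Z=j) f_j(x).
Component likelihoods at x = 0.7 s:
  L_I = 0.48856
  L_II = 0.502189
Weight by the priors:
  P(Z=I)·L_I = 0.63 × 0.48856 = 0.307793
  P(Z=II)·L_II = 0.37 × 0.502189 = 0.18581
Sum: 0.307793 + 0.18581 = 0.493603
P(Species II | 0.7 s) ≈ 0.3764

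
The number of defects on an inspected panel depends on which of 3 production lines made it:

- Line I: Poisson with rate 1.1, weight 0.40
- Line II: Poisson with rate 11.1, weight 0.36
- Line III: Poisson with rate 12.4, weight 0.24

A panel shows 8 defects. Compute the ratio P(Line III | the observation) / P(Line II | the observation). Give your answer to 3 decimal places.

Posterior odds = (π_i f_i(x)) / (π_j f_j(x)); the normalising sum cancels.
Poisson probabilities:
  L_I = e^(−1.1)·1.1^8/8! = 1.76969e-05
  L_II = e^(−11.1)·11.1^8/8! = 0.0863763
  L_III = e^(−12.4)·12.4^8/8! = 0.0570954
Odds = (0.24/0.36) × (0.0570954/0.0863763) = 0.666667 × 0.661008 ≈ 0.441

0.441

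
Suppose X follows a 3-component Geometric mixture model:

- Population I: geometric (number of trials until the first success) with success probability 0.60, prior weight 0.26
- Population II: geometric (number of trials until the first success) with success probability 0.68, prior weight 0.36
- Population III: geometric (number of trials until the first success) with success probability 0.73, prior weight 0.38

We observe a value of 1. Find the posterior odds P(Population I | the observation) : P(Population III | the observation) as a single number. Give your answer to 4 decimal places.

0.5624

Since P(k|x) ∝ π_k f_k(x), the posterior odds are π_i f_i(x) / (π_j f_j(x)).
Component likelihoods at x = 1:
  p_I = 0.6
  p_II = 0.68
  p_III = 0.73
Posterior odds = (π_I·p_I) / (π_III·p_III) = (0.26·0.6) / (0.38·0.73) = 0.156 / 0.2774 ≈ 0.5624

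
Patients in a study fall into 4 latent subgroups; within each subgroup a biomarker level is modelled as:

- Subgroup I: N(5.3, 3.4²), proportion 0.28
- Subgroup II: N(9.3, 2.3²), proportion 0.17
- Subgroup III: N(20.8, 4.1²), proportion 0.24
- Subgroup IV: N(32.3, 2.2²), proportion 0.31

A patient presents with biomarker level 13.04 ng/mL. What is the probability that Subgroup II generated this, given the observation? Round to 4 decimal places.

Apply Bayes' rule: the posterior for each component is proportional to its prior times its likelihood at x.
Component likelihoods at x = 13.04 ng/mL:
  f_I = (1/(3.4·√(2π)))·exp(−(13.04−5.3)²/(2·3.4²)) = 0.117336·exp(-2.59116) = 0.00879235
  f_II = (1/(2.3·√(2π)))·exp(−(13.04−9.3)²/(2·2.3²)) = 0.173453·exp(-1.32208) = 0.0462392
  f_III = (1/(4.1·√(2π)))·exp(−(13.04−20.8)²/(2·4.1²)) = 0.097303·exp(-1.79112) = 0.0162275
  f_IV = (1/(2.2·√(2π)))·exp(−(13.04−32.3)²/(2·2.2²)) = 0.181337·exp(-38.32103) = 4.12928e-18
Unnormalised posteriors:
  P(Z=I)·f_I = 0.28 × 0.00879235 = 0.00246186
  P(Z=II)·f_II = 0.17 × 0.0462392 = 0.00786067
  P(Z=III)·f_III = 0.24 × 0.0162275 = 0.00389459
  P(Z=IV)·f_IV = 0.31 × 4.12928e-18 = 1.28008e-18
Normaliser: 0.00246186 + 0.00786067 + 0.00389459 + 1.28008e-18 = 0.0142171
P(Subgroup II | the observation) = 0.00786067 / 0.0142171 ≈ 0.5529

0.5529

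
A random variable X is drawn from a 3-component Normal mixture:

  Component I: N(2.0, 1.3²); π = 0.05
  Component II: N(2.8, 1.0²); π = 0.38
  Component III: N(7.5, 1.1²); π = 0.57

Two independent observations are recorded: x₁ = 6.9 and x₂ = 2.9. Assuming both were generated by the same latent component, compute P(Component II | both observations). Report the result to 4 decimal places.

The responsibility of component k is π_k f_k(x) divided by Σ_j π_j f_j(x).
Since both observations come from the same component, the likelihood for component k is f_k(x₁)·f_k(x₂).
  f_I = [(1/(1.3·√(2π)))·exp(−(6.9−2.0)²/(2·1.3²)) = 0.306879·exp(-7.10355) = 0.00025231] × [0.241485] = 6.0929e-05
  f_II = [(1/(1.0·√(2π)))·exp(−(6.9−2.8)²/(2·1.0²)) = 0.398942·exp(-8.40500) = 8.92617e-05] × [0.396953] = 3.54326e-05
  f_III = [(1/(1.1·√(2π)))·exp(−(6.9−7.5)²/(2·1.1²)) = 0.362675·exp(-0.14876) = 0.312544] × [5.78273e-05] = 1.80736e-05
Unnormalised posteriors:
  π_I·f_I = 0.05 × 6.0929e-05 = 3.04645e-06
  π_II·f_II = 0.38 × 3.54326e-05 = 1.34644e-05
  π_III·f_III = 0.57 × 1.80736e-05 = 1.03019e-05
Evidence: 3.04645e-06 + 1.34644e-05 + 1.03019e-05 = 2.68128e-05
Responsibility of Component II: 1.34644e-05 / 2.68128e-05 ≈ 0.5022

0.5022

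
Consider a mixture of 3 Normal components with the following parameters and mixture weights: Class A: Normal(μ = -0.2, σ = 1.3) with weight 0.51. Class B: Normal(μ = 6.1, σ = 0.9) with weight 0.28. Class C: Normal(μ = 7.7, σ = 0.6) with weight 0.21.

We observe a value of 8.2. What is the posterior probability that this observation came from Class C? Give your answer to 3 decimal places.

By Bayes' theorem, P(k | x) = w_k f_k(x) / Σ_j w_j f_j(x).
Component likelihoods at x = 8.2:
  L_A = (1/(1.3·√(2π)))·exp(−(8.2−-0.2)²/(2·1.3²)) = 0.306879·exp(-20.87574) = 2.6348e-10
  L_B = (1/(0.9·√(2π)))·exp(−(8.2−6.1)²/(2·0.9²)) = 0.443269·exp(-2.72222) = 0.0291354
  L_C = (1/(0.6·√(2π)))·exp(−(8.2−7.7)²/(2·0.6²)) = 0.664904·exp(-0.34722) = 0.469853
Multiply by the mixture weights:
  w_A·L_A = 0.51 × 2.6348e-10 = 1.34375e-10
  w_B·L_B = 0.28 × 0.0291354 = 0.00815792
  w_C·L_C = 0.21 × 0.469853 = 0.0986692
Marginal: 1.34375e-10 + 0.00815792 + 0.0986692 = 0.106827
P(Class C | the observation) ≈ 0.924

0.924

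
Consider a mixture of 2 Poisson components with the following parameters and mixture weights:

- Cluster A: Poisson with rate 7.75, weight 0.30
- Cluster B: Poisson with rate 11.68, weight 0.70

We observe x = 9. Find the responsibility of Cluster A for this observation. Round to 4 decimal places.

By Bayes' theorem, P(k | x) = P(Z=k) f_k(x) / Σ_j P(Z=j) f_j(x).
Component likelihoods at x = 9:
  f_A = e^(−7.75)·7.75^9/9! = 0.119721
  f_B = e^(−11.68)·11.68^9/9! = 0.0943329
Multiply by the mixture weights:
  P(Z=A)·f_A = 0.30 × 0.119721 = 0.0359163
  P(Z=B)·f_B = 0.70 × 0.0943329 = 0.066033
Denominator: 0.0359163 + 0.066033 = 0.101949
So the posterior for Cluster A is 0.0359163 / 0.101949 ≈ 0.3523.

0.3523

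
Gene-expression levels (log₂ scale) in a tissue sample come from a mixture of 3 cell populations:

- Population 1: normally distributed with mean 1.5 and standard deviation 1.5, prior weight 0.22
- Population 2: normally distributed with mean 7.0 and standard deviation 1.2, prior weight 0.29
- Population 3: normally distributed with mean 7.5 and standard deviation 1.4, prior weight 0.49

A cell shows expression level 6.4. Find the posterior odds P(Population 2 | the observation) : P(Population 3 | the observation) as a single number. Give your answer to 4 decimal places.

Only the two components matter; the odds are (π_i f_i(x)) / (π_j f_j(x)).
Evaluate each component's likelihood at the observed value:
  p_1 = (1/(1.5·√(2π)))·exp(−(6.4−1.5)²/(2·1.5²)) = 0.265962·exp(-5.33556) = 0.0012812
  p_2 = (1/(1.2·√(2π)))·exp(−(6.4−7.0)²/(2·1.2²)) = 0.332452·exp(-0.12500) = 0.293388
  p_3 = (1/(1.4·√(2π)))·exp(−(6.4−7.5)²/(2·1.4²)) = 0.284959·exp(-0.30867) = 0.20928
Odds = (0.29/0.49) × (0.293388/0.20928) = 0.591837 × 1.40189 ≈ 0.8297

0.8297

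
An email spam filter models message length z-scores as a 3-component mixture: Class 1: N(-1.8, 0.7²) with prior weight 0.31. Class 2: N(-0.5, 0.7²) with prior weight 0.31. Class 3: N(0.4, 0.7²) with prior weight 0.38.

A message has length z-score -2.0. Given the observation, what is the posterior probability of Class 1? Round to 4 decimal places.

0.9022

Posterior ∝ prior × likelihood, so P(k | x) ∝ π_k f_k(x); normalise over all components.
Evaluate each component's likelihood at the observed value:
  p_1 = (1/(0.7·√(2π)))·exp(−(-2.0−-1.8)²/(2·0.7²)) = 0.569918·exp(-0.04082) = 0.547124
  p_2 = (1/(0.7·√(2π)))·exp(−(-2.0−-0.5)²/(2·0.7²)) = 0.569918·exp(-2.29592) = 0.057373
  p_3 = (1/(0.7·√(2π)))·exp(−(-2.0−0.4)²/(2·0.7²)) = 0.569918·exp(-5.87755) = 0.0015967
Weight by the priors:
  π_1·p_1 = 0.31 × 0.547124 = 0.169608
  π_2·p_2 = 0.31 × 0.057373 = 0.0177856
  π_3·p_3 = 0.38 × 0.0015967 = 0.000606747
Normaliser: 0.169608 + 0.0177856 + 0.000606747 = 0.188001
P(Class 1 | x) = 0.169608 / 0.188001 ≈ 0.9022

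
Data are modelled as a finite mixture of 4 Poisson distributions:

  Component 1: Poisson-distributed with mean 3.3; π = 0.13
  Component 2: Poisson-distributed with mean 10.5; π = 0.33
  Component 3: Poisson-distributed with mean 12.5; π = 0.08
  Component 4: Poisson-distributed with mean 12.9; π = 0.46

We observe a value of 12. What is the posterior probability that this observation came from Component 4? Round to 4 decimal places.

Posterior ∝ prior × likelihood, so P(k | x) ∝ π_k f_k(x); normalise over all components.
Poisson probabilities:
  L_1 = 0.000128428
  L_2 = 0.103239
  L_3 = 0.113215
  L_4 = 0.110749
Multiply by the mixture weights:
  π_1·L_1 = 0.13 × 0.000128428 = 1.66956e-05
  π_2·L_2 = 0.33 × 0.103239 = 0.0340688
  π_3·L_3 = 0.08 × 0.113215 = 0.00905716
  π_4·L_4 = 0.46 × 0.110749 = 0.0509446
Evidence: 1.66956e-05 + 0.0340688 + 0.00905716 + 0.0509446 = 0.0940873
Responsibility of Component 4: 0.0509446 / 0.0940873 ≈ 0.5415

0.5415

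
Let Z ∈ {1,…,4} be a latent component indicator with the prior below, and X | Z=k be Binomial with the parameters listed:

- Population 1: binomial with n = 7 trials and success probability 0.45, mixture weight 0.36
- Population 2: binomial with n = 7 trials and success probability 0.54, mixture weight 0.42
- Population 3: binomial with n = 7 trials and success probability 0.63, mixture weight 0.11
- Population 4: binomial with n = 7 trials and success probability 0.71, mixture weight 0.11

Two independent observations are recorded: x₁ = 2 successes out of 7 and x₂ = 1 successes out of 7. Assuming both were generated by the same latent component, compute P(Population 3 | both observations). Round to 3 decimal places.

0.008

Apply Bayes' rule: the posterior for each component is proportional to its prior times its likelihood at x.
Since both observations come from the same component, the likelihood for component k is f_k(x₁)·f_k(x₂).
  f_1 = [0.214022] × [0.087194] = 0.0186614
  f_2 = [0.126123] × [0.0358128] = 0.00451684
  f_3 = [0.0577975] × [0.0113149] = 0.00065397
  f_4 = [0.0217133] × [0.00295627] = 6.41904e-05
Weight by the priors:
  P(Z=1)·f_1 = 0.36 × 0.0186614 = 0.00671811
  P(Z=2)·f_2 = 0.42 × 0.00451684 = 0.00189707
  P(Z=3)·f_3 = 0.11 × 0.00065397 = 7.19367e-05
  P(Z=4)·f_4 = 0.11 × 6.41904e-05 = 7.06095e-06
Normaliser: 0.00671811 + 0.00189707 + 7.19367e-05 + 7.06095e-06 = 0.00869418
Responsibility of Population 3: 7.19367e-05 / 0.00869418 ≈ 0.008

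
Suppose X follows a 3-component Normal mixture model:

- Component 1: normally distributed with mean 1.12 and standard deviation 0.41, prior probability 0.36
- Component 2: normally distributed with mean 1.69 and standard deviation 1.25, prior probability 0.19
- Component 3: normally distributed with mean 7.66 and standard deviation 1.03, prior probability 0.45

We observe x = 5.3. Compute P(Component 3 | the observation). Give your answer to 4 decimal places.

By Bayes' theorem, P(k | x) = π_k f_k(x) / Σ_j π_j f_j(x).
Evaluate each component's likelihood at the observed value:
  L_1 = 2.61656e-23
  L_2 = 0.00493031
  L_3 = 0.0280592
Prior × likelihood for each component:
  π_1·L_1 = 0.36 × 2.61656e-23 = 9.41962e-24
  π_2·L_2 = 0.19 × 0.00493031 = 0.000936758
  π_3·L_3 = 0.45 × 0.0280592 = 0.0126266
Denominator: 9.41962e-24 + 0.000936758 + 0.0126266 = 0.0135634
Responsibility of Component 3: 0.0126266 / 0.0135634 ≈ 0.9309

0.9309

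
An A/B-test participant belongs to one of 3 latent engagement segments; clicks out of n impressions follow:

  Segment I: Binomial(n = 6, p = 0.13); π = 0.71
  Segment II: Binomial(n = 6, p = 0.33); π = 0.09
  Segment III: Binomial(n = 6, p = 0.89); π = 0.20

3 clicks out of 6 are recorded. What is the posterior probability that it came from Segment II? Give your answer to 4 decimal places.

Posterior ∝ prior × likelihood, so P(k | x) ∝ w_k f_k(x); normalise over all components.
Component likelihoods at x = 3 clicks out of 6:
  p_I = 0.0289346
  p_II = 0.21617
  p_III = 0.0187663
Weight by the priors:
  w_I·p_I = 0.71 × 0.0289346 = 0.0205436
  w_II·p_II = 0.09 × 0.21617 = 0.0194553
  w_III·p_III = 0.20 × 0.0187663 = 0.00375325
Sum: 0.0205436 + 0.0194553 + 0.00375325 = 0.0437522
P(Segment II | 3 clicks out of 6) ≈ 0.4447

0.4447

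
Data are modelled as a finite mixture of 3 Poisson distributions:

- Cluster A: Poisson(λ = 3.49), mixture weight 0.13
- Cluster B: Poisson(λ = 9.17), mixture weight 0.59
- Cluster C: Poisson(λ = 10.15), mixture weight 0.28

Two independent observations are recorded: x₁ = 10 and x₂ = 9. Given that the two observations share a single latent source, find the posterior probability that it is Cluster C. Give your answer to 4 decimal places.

The responsibility of component k is π_k f_k(x) divided by Σ_j π_j f_j(x).
Since both observations come from the same component, the likelihood for component k is f_k(x₁)·f_k(x₂).
  f_A = [0.00225322] × [0.00645622] = 1.45473e-05
  f_B = [0.120628] × [0.131547] = 0.0158683
  f_C = [0.124971] × [0.123124] = 0.0153869
Prior × likelihood for each component:
  π_A·f_A = 0.13 × 1.45473e-05 = 1.89115e-06
  π_B·f_B = 0.59 × 0.0158683 = 0.0093623
  π_C·f_C = 0.28 × 0.0153869 = 0.00430833
Normaliser: 1.89115e-06 + 0.0093623 + 0.00430833 = 0.0136725
Responsibility of Cluster C: 0.00430833 / 0.0136725 ≈ 0.3151

0.3151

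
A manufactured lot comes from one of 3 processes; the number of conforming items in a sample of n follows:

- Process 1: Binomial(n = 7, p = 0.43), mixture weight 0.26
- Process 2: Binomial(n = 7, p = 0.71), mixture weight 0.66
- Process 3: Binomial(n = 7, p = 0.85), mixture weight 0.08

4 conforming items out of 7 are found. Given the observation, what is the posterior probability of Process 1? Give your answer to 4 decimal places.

0.2801

Posterior ∝ prior × likelihood, so P(k | x) ∝ w_k f_k(x); normalise over all components.
Binomial probabilities:
  p_1 = 0.221598
  p_2 = 0.216918
  p_3 = 0.061662
Prior × likelihood for each component:
  w_1·p_1 = 0.26 × 0.221598 = 0.0576156
  w_2·p_2 = 0.66 × 0.216918 = 0.143166
  w_3·p_3 = 0.08 × 0.061662 = 0.00493296
Normaliser: 0.0576156 + 0.143166 + 0.00493296 = 0.205714
So the posterior for Process 1 is 0.0576156 / 0.205714 ≈ 0.2801.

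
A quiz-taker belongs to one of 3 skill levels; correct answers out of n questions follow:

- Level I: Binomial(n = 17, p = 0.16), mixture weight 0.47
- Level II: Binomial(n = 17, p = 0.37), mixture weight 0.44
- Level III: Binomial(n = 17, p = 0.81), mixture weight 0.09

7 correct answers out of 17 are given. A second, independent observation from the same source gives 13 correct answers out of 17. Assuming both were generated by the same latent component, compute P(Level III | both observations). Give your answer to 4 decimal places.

Posterior ∝ prior × likelihood, so P(k | x) ∝ w_k f_k(x); normalise over all components.
Since both observations come from the same component, the likelihood for component k is f_k(x₁)·f_k(x₂).
  L_I = [C(17,7)·0.16^7·0.84^10 = 19448·2.68435e-06·0.174901 = 0.00913078] × [5.33647e-08] = 4.87261e-10
  L_II = [C(17,7)·0.37^7·0.63^10 = 19448·0.000949319·0.0098493 = 0.181841] × [0.000913191] = 0.000166056
  L_III = [C(17,7)·0.81^7·0.19^10 = 19448·0.228768·6.13107e-08 = 0.000272776] × [0.200399] = 5.46642e-05
Weight by the priors:
  w_I·L_I = 0.47 × 4.87261e-10 = 2.29013e-10
  w_II·L_II = 0.44 × 0.000166056 = 7.30646e-05
  w_III·L_III = 0.09 × 5.46642e-05 = 4.91977e-06
Evidence: 2.29013e-10 + 7.30646e-05 + 4.91977e-06 = 7.79846e-05
So the posterior for Level III is 4.91977e-06 / 7.79846e-05 ≈ 0.0631.

0.0631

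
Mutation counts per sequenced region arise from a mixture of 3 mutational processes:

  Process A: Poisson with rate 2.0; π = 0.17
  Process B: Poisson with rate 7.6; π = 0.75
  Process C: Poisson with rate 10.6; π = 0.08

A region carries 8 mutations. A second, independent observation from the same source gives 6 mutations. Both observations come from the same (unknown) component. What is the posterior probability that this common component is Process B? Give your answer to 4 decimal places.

Apply Bayes' rule: the posterior for each component is proportional to its prior times its likelihood at x.
Since both observations come from the same component, the likelihood for component k is f_k(x₁)·f_k(x₂).
  p_A = [e^(−2.0)·2.0^8/8! = 0.000859272] × [0.0120298] = 1.03369e-05
  p_B = [e^(−7.6)·7.6^8/8! = 0.13815] × [0.13394] = 0.0185038
  p_C = [e^(−10.6)·10.6^8/8! = 0.0984929] × [0.0490887] = 0.00483488
Unnormalised posteriors:
  P(Z=A)·p_A = 0.17 × 1.03369e-05 = 1.75727e-06
  P(Z=B)·p_B = 0.75 × 0.0185038 = 0.0138779
  P(Z=C)·p_C = 0.08 × 0.00483488 = 0.000386791
Evidence: 1.75727e-06 + 0.0138779 + 0.000386791 = 0.0142664
P(Process B | x₁,x₂) = 0.0138779 / 0.0142664 ≈ 0.9728

0.9728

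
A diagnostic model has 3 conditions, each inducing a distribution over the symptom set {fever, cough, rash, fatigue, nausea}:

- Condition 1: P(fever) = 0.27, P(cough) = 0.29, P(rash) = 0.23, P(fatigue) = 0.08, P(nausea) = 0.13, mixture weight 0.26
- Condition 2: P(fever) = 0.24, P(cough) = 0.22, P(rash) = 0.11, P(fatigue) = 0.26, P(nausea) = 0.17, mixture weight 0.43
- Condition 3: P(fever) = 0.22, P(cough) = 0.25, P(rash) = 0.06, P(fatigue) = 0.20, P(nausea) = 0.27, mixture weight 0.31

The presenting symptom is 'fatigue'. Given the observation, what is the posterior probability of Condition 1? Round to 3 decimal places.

Apply Bayes' rule: the posterior for each component is proportional to its prior times its likelihood at x.
Component likelihoods at x = 'fatigue':
  p_1 = 0.08
  p_2 = 0.26
  p_3 = 0.2
Prior × likelihood for each component:
  π_1·p_1 = 0.26 × 0.08 = 0.0208
  π_2·p_2 = 0.43 × 0.26 = 0.1118
  π_3·p_3 = 0.31 × 0.2 = 0.062
Denominator: 0.0208 + 0.1118 + 0.062 = 0.1946
P(Condition 1 | x) = 0.0208 / 0.1946 ≈ 0.107

0.107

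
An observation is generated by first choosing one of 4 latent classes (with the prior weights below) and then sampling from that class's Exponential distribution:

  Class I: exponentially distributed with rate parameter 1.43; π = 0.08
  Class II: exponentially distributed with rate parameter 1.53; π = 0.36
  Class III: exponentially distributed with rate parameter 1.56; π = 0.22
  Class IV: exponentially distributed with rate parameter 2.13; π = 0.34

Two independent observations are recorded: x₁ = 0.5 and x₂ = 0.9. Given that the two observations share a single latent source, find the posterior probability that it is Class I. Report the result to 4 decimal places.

By Bayes' theorem, P(k | x) = π_k f_k(x) / Σ_j π_j f_j(x).
Since both observations come from the same component, the likelihood for component k is f_k(x₁)·f_k(x₂).
  L_I = [0.699545] × [0.39482] = 0.276194
  L_II = [0.711961] × [0.386072] = 0.274868
  L_III = [0.715113] × [0.383156] = 0.274
  L_IV = [0.73427] × [0.313211] = 0.229982
Prior × likelihood for each component:
  π_I·L_I = 0.08 × 0.276194 = 0.0220955
  π_II·L_II = 0.36 × 0.274868 = 0.0989525
  π_III·L_III = 0.22 × 0.274 = 0.0602799
  π_IV·L_IV = 0.34 × 0.229982 = 0.0781937
Normaliser: 0.0220955 + 0.0989525 + 0.0602799 + 0.0781937 = 0.259522
So the posterior for Class I is 0.0220955 / 0.259522 ≈ 0.0851.

0.0851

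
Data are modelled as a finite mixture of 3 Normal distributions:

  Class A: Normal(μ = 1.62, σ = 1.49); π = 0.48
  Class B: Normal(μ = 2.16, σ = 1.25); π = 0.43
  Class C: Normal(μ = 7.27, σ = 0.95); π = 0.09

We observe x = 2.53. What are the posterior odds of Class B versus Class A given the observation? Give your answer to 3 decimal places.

Since P(k|x) ∝ π_k f_k(x), the posterior odds are π_i f_i(x) / (π_j f_j(x)).
Component likelihoods at x = 2.53:
  L_A = (1/(1.49·√(2π)))·exp(−(2.53−1.62)²/(2·1.49²)) = 0.267746·exp(-0.18650) = 0.222192
  L_B = (1/(1.25·√(2π)))·exp(−(2.53−2.16)²/(2·1.25²)) = 0.319154·exp(-0.04381) = 0.305474
  L_C = (1/(0.95·√(2π)))·exp(−(2.53−7.27)²/(2·0.95²)) = 0.419939·exp(-12.44742) = 1.64945e-06
0.131354 / 0.106652 ≈ 1.232

1.232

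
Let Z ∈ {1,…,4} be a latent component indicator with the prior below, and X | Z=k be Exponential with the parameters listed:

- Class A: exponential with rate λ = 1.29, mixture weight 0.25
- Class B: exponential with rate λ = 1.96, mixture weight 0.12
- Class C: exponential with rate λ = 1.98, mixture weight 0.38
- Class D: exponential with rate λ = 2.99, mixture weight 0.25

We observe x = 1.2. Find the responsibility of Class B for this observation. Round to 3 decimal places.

0.123

The responsibility of component k is π_k f_k(x) divided by Σ_j π_j f_j(x).
Component likelihoods at x = 1.2:
  p_A = 0.274348
  p_B = 0.18655
  p_C = 0.183985
  p_D = 0.0826842
Multiply by the mixture weights:
  π_A·p_A = 0.25 × 0.274348 = 0.068587
  π_B·p_B = 0.12 × 0.18655 = 0.022386
  π_C·p_C = 0.38 × 0.183985 = 0.0699142
  π_D·p_D = 0.25 × 0.0826842 = 0.0206711
Denominator: 0.068587 + 0.022386 + 0.0699142 + 0.0206711 = 0.181558
Responsibility of Class B: 0.022386 / 0.181558 ≈ 0.123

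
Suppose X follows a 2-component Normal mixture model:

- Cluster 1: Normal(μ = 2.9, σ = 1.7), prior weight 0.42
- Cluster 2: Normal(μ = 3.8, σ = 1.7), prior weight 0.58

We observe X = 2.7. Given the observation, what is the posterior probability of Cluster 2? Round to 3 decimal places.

P(component k | x) = π_k·f_k(x) / marginal(x), where marginal(x) = Σ_j π_j·f_j(x).
Evaluate each component's likelihood at the observed value:
  p_1 = (1/(1.7·√(2π)))·exp(−(2.7−2.9)²/(2·1.7²)) = 0.234672·exp(-0.00692) = 0.233054
  p_2 = (1/(1.7·√(2π)))·exp(−(2.7−3.8)²/(2·1.7²)) = 0.234672·exp(-0.20934) = 0.190346
Weight by the priors:
  π_1·p_1 = 0.42 × 0.233054 = 0.0978825
  π_2·p_2 = 0.58 × 0.190346 = 0.110401
Denominator: 0.0978825 + 0.110401 = 0.208283
So the posterior for Cluster 2 is 0.110401 / 0.208283 ≈ 0.530.

0.530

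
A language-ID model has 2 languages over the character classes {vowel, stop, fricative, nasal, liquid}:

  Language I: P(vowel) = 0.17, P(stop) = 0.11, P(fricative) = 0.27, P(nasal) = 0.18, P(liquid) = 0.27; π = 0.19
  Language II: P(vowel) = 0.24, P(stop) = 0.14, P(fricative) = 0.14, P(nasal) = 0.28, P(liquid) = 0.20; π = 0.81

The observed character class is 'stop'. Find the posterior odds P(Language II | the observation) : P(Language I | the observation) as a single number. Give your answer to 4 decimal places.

Since P(k|x) ∝ P(Z=k) f_k(x), the posterior odds are P(Z=i) f_i(x) / (P(Z=j) f_j(x)).
Evaluate each component's likelihood at the observed value:
  f_I = P(stop | comp) = 0.11
  f_II = P(stop | comp) = 0.14
Odds = (0.81/0.19) × (0.14/0.11) = 4.26316 × 1.27273 ≈ 5.4258

5.4258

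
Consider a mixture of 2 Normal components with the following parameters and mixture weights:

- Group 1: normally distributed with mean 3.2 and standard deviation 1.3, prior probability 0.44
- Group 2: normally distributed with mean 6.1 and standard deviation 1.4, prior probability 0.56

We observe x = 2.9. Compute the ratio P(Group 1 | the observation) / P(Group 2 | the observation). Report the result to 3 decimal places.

Posterior odds = (π_i f_i(x)) / (π_j f_j(x)); the normalising sum cancels.
Component likelihoods at x = 2.9:
  L_1 = (1/(1.3·√(2π)))·exp(−(2.9−3.2)²/(2·1.3²)) = 0.306879·exp(-0.02663) = 0.298815
  L_2 = (1/(1.4·√(2π)))·exp(−(2.9−6.1)²/(2·1.4²)) = 0.284959·exp(-2.61224) = 0.0209073
Odds = (0.44/0.56) × (0.298815/0.0209073) = 0.785714 × 14.2924 ≈ 11.230

11.230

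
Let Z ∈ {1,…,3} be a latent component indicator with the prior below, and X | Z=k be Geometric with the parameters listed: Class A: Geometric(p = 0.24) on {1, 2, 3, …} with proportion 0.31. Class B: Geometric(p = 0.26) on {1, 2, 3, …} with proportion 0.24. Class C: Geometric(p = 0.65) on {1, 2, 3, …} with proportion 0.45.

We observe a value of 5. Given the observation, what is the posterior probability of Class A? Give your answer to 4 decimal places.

0.5180

By Bayes' theorem, P(k | x) = w_k f_k(x) / Σ_j w_j f_j(x).
Component likelihoods at x = 5:
  L_A = 0.24·(1−0.24)^4 = 0.24·0.333622 = 0.0800692
  L_B = 0.26·(1−0.26)^4 = 0.26·0.299866 = 0.0779651
  L_C = 0.65·(1−0.65)^4 = 0.65·0.0150062 = 0.00975406
Prior × likelihood for each component:
  w_A·L_A = 0.31 × 0.0800692 = 0.0248215
  w_B·L_B = 0.24 × 0.0779651 = 0.0187116
  w_C·L_C = 0.45 × 0.00975406 = 0.00438933
Marginal: 0.0248215 + 0.0187116 + 0.00438933 = 0.0479224
Responsibility of Class A: 0.0248215 / 0.0479224 ≈ 0.5180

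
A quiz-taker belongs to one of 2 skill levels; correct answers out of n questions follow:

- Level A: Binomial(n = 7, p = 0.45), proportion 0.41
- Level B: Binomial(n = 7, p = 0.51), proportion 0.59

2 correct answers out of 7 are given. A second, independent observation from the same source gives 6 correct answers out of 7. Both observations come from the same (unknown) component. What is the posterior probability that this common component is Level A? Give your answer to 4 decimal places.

The responsibility of component k is P(Z=k) f_k(x) divided by Σ_j P(Z=j) f_j(x).
Since both observations come from the same component, the likelihood for component k is f_k(x₁)·f_k(x₂).
  p_A = [C(7,2)·0.45^2·0.55^5 = 21·0.2025·0.0503284 = 0.214022] × [0.0319695] = 0.00684217
  p_B = [C(7,2)·0.51^2·0.49^5 = 21·0.2601·0.0282475 = 0.154291] × [0.0603553] = 0.00931226
Prior × likelihood for each component:
  P(Z=A)·p_A = 0.41 × 0.00684217 = 0.00280529
  P(Z=B)·p_B = 0.59 × 0.00931226 = 0.00549424
Sum: 0.00280529 + 0.00549424 = 0.00829952
P(Level A | data) ≈ 0.3380

0.3380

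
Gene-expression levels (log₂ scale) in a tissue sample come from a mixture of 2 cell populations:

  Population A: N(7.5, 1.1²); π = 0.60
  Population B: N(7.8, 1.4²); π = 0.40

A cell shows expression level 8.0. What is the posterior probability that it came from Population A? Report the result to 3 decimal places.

0.635

The responsibility of component k is π_k f_k(x) divided by Σ_j π_j f_j(x).
Component likelihoods at x = 8.0:
  f_A = (1/(1.1·√(2π)))·exp(−(8.0−7.5)²/(2·1.1²)) = 0.362675·exp(-0.10331) = 0.327079
  f_B = (1/(1.4·√(2π)))·exp(−(8.0−7.8)²/(2·1.4²)) = 0.284959·exp(-0.01020) = 0.282066
Prior × likelihood for each component:
  π_A·f_A = 0.60 × 0.327079 = 0.196247
  π_B·f_B = 0.40 × 0.282066 = 0.112826
Marginal: 0.196247 + 0.112826 = 0.309074
Responsibility of Population A: 0.196247 / 0.309074 ≈ 0.635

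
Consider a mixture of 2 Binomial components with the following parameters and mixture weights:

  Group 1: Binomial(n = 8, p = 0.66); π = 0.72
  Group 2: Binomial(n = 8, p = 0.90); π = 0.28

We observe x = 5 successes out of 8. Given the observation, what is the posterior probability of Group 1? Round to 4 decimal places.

The responsibility of component k is π_k f_k(x) divided by Σ_j π_j f_j(x).
Evaluate each component's likelihood at the observed value:
  f_1 = 0.275641
  f_2 = 0.0330674
Prior × likelihood for each component:
  π_1·f_1 = 0.72 × 0.275641 = 0.198462
  π_2·f_2 = 0.28 × 0.0330674 = 0.00925888
Evidence: 0.198462 + 0.00925888 = 0.207721
So the posterior for Group 1 is 0.198462 / 0.207721 ≈ 0.9554.

0.9554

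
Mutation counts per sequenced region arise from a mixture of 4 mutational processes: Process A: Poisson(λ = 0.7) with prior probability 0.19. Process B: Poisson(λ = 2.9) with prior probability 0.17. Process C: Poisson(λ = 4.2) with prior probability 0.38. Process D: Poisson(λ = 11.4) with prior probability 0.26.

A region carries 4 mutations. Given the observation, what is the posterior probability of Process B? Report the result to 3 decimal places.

0.264

By Bayes' theorem, P(k | x) = π_k f_k(x) / Σ_j π_j f_j(x).
Evaluate each component's likelihood at the observed value:
  p_A = e^(−0.7)·0.7^4/4! = 0.00496792
  p_B = e^(−2.9)·2.9^4/4! = 0.162154
  p_C = e^(−4.2)·4.2^4/4! = 0.194424
  p_D = e^(−11.4)·11.4^4/4! = 0.00787864
Weight by the priors:
  π_A·p_A = 0.19 × 0.00496792 = 0.000943905
  π_B·p_B = 0.17 × 0.162154 = 0.0275661
  π_C·p_C = 0.38 × 0.194424 = 0.073881
  π_D·p_D = 0.26 × 0.00787864 = 0.00204845
Sum: 0.000943905 + 0.0275661 + 0.073881 + 0.00204845 = 0.104439
Responsibility of Process B: 0.0275661 / 0.104439 ≈ 0.264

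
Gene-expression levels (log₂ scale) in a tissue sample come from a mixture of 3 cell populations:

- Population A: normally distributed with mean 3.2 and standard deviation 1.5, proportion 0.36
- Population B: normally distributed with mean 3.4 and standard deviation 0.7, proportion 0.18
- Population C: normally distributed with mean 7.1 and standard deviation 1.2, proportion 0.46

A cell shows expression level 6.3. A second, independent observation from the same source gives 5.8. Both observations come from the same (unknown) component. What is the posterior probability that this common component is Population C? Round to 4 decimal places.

0.9713

The responsibility of component k is π_k f_k(x) divided by Σ_j π_j f_j(x).
Since both observations come from the same component, the likelihood for component k is f_k(x₁)·f_k(x₂).
  f_A = [(1/(1.5·√(2π)))·exp(−(6.3−3.2)²/(2·1.5²)) = 0.265962·exp(-2.13556) = 0.031431] × [0.0592123] = 0.0018611
  f_B = [(1/(0.7·√(2π)))·exp(−(6.3−3.4)²/(2·0.7²)) = 0.569918·exp(-8.58163) = 0.00010687] × [0.0015967] = 1.7064e-07
  f_C = [(1/(1.2·√(2π)))·exp(−(6.3−7.1)²/(2·1.2²)) = 0.332452·exp(-0.22222) = 0.266207] × [0.184877] = 0.0492154
Multiply by the mixture weights:
  π_A·f_A = 0.36 × 0.0018611 = 0.000669998
  π_B·f_B = 0.18 × 1.7064e-07 = 3.07152e-08
  π_C·f_C = 0.46 × 0.0492154 = 0.0226391
Evidence: 0.000669998 + 3.07152e-08 + 0.0226391 = 0.0233091
P(Population C | data) = 0.0226391 / 0.0233091 ≈ 0.9713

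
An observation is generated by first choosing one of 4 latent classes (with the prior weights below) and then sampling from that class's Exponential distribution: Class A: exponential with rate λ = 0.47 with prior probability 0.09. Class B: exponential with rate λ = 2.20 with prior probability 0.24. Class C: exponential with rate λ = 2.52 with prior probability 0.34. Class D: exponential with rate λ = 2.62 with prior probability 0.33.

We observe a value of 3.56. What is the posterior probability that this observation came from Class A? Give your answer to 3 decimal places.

Apply Bayes' rule: the posterior for each component is proportional to its prior times its likelihood at x.
Evaluate each component's likelihood at the observed value:
  p_A = 0.47·e^(−0.47·3.56) = 0.47·e^(−1.6732) = 0.0881934
  p_B = 2.20·e^(−2.20·3.56) = 2.20·e^(−7.8320) = 0.000873028
  p_C = 2.52·e^(−2.52·3.56) = 2.52·e^(−8.9712) = 0.00032008
  p_D = 2.62·e^(−2.62·3.56) = 2.62·e^(−9.3272) = 0.000233104
Multiply by the mixture weights:
  P(Z=A)·p_A = 0.09 × 0.0881934 = 0.00793741
  P(Z=B)·p_B = 0.24 × 0.000873028 = 0.000209527
  P(Z=C)·p_C = 0.34 × 0.00032008 = 0.000108827
  P(Z=D)·p_D = 0.33 × 0.000233104 = 7.69243e-05
Sum: 0.00793741 + 0.000209527 + 0.000108827 + 7.69243e-05 = 0.00833269
P(Class A | the observation) = 0.00793741 / 0.00833269 ≈ 0.953

0.953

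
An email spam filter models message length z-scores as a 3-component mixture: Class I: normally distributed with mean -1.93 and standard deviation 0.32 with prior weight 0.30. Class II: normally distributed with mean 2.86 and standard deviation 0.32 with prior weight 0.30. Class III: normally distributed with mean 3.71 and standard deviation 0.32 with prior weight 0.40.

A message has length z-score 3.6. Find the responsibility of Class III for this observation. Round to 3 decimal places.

By Bayes' theorem, P(k | x) = P(Z=k) f_k(x) / Σ_j P(Z=j) f_j(x).
Evaluate each component's likelihood at the observed value:
  p_I = 1.76425e-65
  p_II = 0.0860065
  p_III = 1.17517
Multiply by the mixture weights:
  P(Z=I)·p_I = 0.30 × 1.76425e-65 = 5.29275e-66
  P(Z=II)·p_II = 0.30 × 0.0860065 = 0.025802
  P(Z=III)·p_III = 0.40 × 1.17517 = 0.470068
Sum: 5.29275e-66 + 0.025802 + 0.470068 = 0.49587
P(Class III | 3.6) = 0.470068 / 0.49587 ≈ 0.948

0.948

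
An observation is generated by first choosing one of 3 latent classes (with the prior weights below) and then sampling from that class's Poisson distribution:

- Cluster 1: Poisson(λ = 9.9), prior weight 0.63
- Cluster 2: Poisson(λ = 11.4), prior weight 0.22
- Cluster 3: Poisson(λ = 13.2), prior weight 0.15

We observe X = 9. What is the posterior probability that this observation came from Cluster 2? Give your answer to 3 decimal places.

0.199

Apply Bayes' rule: the posterior for each component is proportional to its prior times its likelihood at x.
Evaluate each component's likelihood at the observed value:
  p_1 = 0.12631
  p_2 = 0.100328
  p_3 = 0.0620462
Multiply by the mixture weights:
  π_1·p_1 = 0.63 × 0.12631 = 0.0795754
  π_2·p_2 = 0.22 × 0.100328 = 0.0220722
  π_3·p_3 = 0.15 × 0.0620462 = 0.00930693
Marginal: 0.0795754 + 0.0220722 + 0.00930693 = 0.110955
Responsibility of Cluster 2: 0.0220722 / 0.110955 ≈ 0.199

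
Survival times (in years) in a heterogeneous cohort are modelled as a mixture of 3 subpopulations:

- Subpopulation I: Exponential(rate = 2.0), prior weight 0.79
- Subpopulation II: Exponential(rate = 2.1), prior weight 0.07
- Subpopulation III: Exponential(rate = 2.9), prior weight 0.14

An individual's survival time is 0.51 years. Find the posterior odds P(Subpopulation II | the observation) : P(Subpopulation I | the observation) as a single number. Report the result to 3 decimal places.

0.088

The posterior odds equal the prior odds times the likelihood ratio: (π_i/π_j)·(f_i(x)/f_j(x)).
Component likelihoods at x = 0.51 years:
  L_I = 0.72119
  L_II = 0.719598
  L_III = 0.66081
Posterior odds = (π_II·L_II) / (π_I·L_I) = (0.07·0.719598) / (0.79·0.72119) = 0.0503719 / 0.56974 ≈ 0.088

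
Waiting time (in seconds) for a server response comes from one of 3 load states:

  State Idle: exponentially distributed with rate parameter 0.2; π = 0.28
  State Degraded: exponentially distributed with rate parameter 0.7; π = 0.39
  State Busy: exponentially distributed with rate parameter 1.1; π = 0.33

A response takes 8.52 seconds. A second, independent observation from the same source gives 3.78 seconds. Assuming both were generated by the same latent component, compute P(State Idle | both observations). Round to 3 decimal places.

P(component k | x) = w_k·f_k(x) / marginal(x), where marginal(x) = Σ_j w_j·f_j(x).
Since both observations come from the same component, the likelihood for component k is f_k(x₁)·f_k(x₂).
  p_Idle = [0.0363908] × [0.0939082] = 0.0034174
  p_Degraded = [0.00179873] × [0.0496541] = 8.93142e-05
  p_Busy = [9.35804e-05] × [0.0172027] = 1.60983e-06
Unnormalised posteriors:
  w_Idle·p_Idle = 0.28 × 0.0034174 = 0.000956871
  w_Degraded·p_Degraded = 0.39 × 8.93142e-05 = 3.48325e-05
  w_Busy·p_Busy = 0.33 × 1.60983e-06 = 5.31245e-07
Denominator: 0.000956871 + 3.48325e-05 + 5.31245e-07 = 0.000992235
So the posterior for State Idle is 0.000956871 / 0.000992235 ≈ 0.964.

0.964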